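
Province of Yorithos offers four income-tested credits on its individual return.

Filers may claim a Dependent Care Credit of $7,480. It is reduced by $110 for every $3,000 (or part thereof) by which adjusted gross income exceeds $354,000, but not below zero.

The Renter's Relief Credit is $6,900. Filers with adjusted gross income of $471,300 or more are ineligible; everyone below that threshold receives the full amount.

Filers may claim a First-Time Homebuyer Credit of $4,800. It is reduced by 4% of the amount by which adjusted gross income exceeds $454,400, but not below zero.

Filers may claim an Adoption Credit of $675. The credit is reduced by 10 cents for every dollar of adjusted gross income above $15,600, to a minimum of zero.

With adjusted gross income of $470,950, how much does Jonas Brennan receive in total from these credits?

Dependent Care Credit: income exceeds $354,000 by $116,950, which is 39 full-or-partial $3,000 increments; reduction = 39 × $110 = $4,290, leaving $3,190.
Renter's Relief Credit: $470,950 is below the $471,300 cutoff, so the full $6,900 applies.
First-Time Homebuyer Credit: 4% of the $16,550 excess over $454,400 is $662; credit = $4,800 − $662 = $4,138.
Adoption Credit: 10% of the $455,350 excess over $15,600 is $45,535 ≥ base, so the credit is $0.
Total: $3,190 + $6,900 + $4,138 + $0 = $14,228.

$14,228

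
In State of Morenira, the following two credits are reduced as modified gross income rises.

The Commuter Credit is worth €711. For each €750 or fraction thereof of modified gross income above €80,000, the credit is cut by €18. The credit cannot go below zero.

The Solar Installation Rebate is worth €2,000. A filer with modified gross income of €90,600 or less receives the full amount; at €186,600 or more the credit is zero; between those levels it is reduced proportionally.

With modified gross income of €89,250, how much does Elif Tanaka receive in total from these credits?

Commuter Credit: income exceeds €80,000 by €9,250, which is 13 full-or-partial €750 increments; reduction = 13 × €18 = €234, leaving €477.
Solar Installation Rebate: €89,250 is at or below the €90,600 threshold, so the full €2,000 applies.
Total: €477 + €2,000 = €2,477.

€2,477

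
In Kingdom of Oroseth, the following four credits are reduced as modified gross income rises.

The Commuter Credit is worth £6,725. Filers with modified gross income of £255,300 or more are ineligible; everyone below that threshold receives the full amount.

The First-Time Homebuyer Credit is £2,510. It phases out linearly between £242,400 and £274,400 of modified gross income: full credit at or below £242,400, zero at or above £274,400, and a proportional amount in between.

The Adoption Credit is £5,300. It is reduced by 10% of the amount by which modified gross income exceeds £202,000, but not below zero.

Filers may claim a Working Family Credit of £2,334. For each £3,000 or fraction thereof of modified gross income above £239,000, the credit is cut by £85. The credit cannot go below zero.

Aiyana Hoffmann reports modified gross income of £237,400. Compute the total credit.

£13,329

Commuter Credit: £237,400 is below the £255,300 cutoff, so the full £6,725 applies.
First-Time Homebuyer Credit: £237,400 is at or below the £242,400 threshold, so the full £2,510 applies.
Adoption Credit: 10% of the £35,400 excess over £202,000 is £3,540; credit = £5,300 − £3,540 = £1,760.
Working Family Credit: £237,400 is at or below the £239,000 threshold, so the full £2,334 applies.
Total: £6,725 + £2,510 + £1,760 + £2,334 = £13,329.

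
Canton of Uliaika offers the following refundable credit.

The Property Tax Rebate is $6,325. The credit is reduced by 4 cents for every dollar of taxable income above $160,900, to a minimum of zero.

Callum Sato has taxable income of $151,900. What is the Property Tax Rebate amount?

Property Tax Rebate: $151,900 is at or below the $160,900 threshold, so the full $6,325 applies.

$6,325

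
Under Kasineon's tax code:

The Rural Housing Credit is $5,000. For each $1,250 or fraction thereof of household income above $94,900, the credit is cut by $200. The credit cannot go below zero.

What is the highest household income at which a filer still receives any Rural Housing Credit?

$124,900

After 24 increments the reduction is 24 × $200 = $4,800, leaving $200; one more increment wipes it out. Increment 24 ends at excess 24 × $1,250 = $30,000, so the highest qualifying income is $94,900 + $30,000 = $124,900.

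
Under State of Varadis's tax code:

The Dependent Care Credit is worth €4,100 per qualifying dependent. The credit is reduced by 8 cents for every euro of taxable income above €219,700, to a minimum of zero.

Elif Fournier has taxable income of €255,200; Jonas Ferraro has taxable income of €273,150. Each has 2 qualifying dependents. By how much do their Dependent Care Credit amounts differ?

€1,436

Elif (€255,200): Dependent Care Credit: base = 2 × €4,100 = €8,200. 8% of the €35,500 excess over €219,700 is €2,840; credit = €8,200 − €2,840 = €5,360.
Jonas (€273,150): Dependent Care Credit: base = 2 × €4,100 = €8,200. 8% of the €53,450 excess over €219,700 is €4,276; credit = €8,200 − €4,276 = €3,924.
Difference: |€5,360 − €3,924| = €1,436.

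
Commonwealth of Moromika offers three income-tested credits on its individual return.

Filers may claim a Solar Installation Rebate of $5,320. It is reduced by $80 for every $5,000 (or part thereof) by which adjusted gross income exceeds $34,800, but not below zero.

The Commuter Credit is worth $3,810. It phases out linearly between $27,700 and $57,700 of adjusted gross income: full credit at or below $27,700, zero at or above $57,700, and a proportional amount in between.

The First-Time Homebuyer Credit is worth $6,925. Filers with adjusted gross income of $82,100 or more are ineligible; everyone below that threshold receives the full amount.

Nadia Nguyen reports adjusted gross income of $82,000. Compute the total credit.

$11,445

Solar Installation Rebate: income exceeds $34,800 by $47,200, which is 10 full-or-partial $5,000 increments; reduction = 10 × $80 = $800, leaving $4,520.
Commuter Credit: $82,000 is at or above $57,700, so the credit is $0.
First-Time Homebuyer Credit: $82,000 is below the $82,100 cutoff, so the full $6,925 applies.
Total: $4,520 + $0 + $6,925 = $11,445.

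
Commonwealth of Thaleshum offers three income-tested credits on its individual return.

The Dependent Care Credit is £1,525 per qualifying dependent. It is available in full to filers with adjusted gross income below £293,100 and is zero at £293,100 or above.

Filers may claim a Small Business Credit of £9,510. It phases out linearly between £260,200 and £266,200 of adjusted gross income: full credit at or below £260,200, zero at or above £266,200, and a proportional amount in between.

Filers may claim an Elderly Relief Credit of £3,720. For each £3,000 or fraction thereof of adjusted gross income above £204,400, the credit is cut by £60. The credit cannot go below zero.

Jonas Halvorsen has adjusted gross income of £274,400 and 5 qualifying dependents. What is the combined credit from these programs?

£9,905

Dependent Care Credit: base = 5 × £1,525 = £7,625. £274,400 is below the £293,100 cutoff, so the full £7,625 applies.
Small Business Credit: £274,400 is at or above £266,200, so the credit is £0.
Elderly Relief Credit: income exceeds £204,400 by £70,000, which is 24 full-or-partial £3,000 increments; reduction = 24 × £60 = £1,440, leaving £2,280.
Total: £7,625 + £0 + £2,280 = £9,905.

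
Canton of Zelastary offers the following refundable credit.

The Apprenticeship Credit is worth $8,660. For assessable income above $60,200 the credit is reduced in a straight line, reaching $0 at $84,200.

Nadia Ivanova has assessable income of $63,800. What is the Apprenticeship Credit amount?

Apprenticeship Credit: $63,800 is $3,600 into a $24,000 phase-out range, leaving 20,400/24,000 of the credit: $8,660 × 20,400/24,000 = $7,361.

$7,361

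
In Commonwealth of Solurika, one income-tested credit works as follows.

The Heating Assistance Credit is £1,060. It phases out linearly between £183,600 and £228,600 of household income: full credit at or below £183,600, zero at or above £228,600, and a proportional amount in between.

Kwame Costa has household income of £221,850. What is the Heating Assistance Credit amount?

Heating Assistance Credit: £221,850 is £38,250 into a £45,000 phase-out range, leaving 6,750/45,000 of the credit: £1,060 × 6,750/45,000 = £159.

£159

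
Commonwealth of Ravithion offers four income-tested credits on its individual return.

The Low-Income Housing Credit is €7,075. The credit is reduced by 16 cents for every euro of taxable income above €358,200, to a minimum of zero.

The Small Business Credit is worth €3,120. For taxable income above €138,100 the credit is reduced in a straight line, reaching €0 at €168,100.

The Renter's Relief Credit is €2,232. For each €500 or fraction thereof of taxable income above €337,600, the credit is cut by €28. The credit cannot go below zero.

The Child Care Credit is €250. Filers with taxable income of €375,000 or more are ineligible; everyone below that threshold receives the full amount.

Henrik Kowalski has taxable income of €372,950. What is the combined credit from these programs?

€5,209

Low-Income Housing Credit: 16% of the €14,750 excess over €358,200 is €2,360; credit = €7,075 − €2,360 = €4,715.
Small Business Credit: €372,950 is at or above €168,100, so the credit is €0.
Renter's Relief Credit: income exceeds €337,600 by €35,350, which is 71 full-or-partial €500 increments; reduction = 71 × €28 = €1,988, leaving €244.
Child Care Credit: €372,950 is below the €375,000 cutoff, so the full €250 applies.
Total: €4,715 + €0 + €244 + €250 = €5,209.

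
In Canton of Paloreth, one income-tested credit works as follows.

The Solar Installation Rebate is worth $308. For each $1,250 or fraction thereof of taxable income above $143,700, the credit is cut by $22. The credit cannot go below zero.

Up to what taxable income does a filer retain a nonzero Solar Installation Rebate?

$159,950

After 13 increments the reduction is 13 × $22 = $286, leaving $22; one more increment wipes it out. Increment 13 ends at excess 13 × $1,250 = $16,250, so the highest qualifying income is $143,700 + $16,250 = $159,950.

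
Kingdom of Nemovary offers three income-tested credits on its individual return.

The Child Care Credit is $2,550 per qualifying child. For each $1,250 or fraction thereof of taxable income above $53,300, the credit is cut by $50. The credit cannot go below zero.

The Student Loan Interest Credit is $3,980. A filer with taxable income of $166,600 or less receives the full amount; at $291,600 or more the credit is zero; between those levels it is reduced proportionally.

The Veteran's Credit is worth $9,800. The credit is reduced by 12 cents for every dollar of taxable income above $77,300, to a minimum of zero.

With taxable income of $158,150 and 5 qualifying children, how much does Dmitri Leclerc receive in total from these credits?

Child Care Credit: base = 5 × $2,550 = $12,750. income exceeds $53,300 by $104,850, which is 84 full-or-partial $1,250 increments; reduction = 84 × $50 = $4,200, leaving $8,550.
Student Loan Interest Credit: $158,150 is at or below the $166,600 threshold, so the full $3,980 applies.
Veteran's Credit: 12% of the $80,850 excess over $77,300 is $9,702; credit = $9,800 − $9,702 = $98.
Total: $8,550 + $3,980 + $98 = $12,628.

$12,628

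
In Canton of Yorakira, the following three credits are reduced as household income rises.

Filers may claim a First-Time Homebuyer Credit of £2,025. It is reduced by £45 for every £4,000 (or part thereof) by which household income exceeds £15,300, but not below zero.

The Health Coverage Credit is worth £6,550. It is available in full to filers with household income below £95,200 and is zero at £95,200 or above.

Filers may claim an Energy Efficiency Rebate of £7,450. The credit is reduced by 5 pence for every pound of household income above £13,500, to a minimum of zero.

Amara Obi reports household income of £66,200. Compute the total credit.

First-Time Homebuyer Credit: income exceeds £15,300 by £50,900, which is 13 full-or-partial £4,000 increments; reduction = 13 × £45 = £585, leaving £1,440.
Health Coverage Credit: £66,200 is below the £95,200 cutoff, so the full £6,550 applies.
Energy Efficiency Rebate: 5% of the £52,700 excess over £13,500 is £2,635; credit = £7,450 − £2,635 = £4,815.
Total: £1,440 + £6,550 + £4,815 = £12,805.

£12,805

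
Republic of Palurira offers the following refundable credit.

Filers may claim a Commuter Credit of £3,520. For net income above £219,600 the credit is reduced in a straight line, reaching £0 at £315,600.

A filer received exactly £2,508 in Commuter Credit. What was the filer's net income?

£247,200

£2,508 is 2,508/3,520 of the full £3,520, so 1,012/3,520 of the £96,000 range has been used: income = £219,600 + £96,000 × 1,012/3,520 = £247,200.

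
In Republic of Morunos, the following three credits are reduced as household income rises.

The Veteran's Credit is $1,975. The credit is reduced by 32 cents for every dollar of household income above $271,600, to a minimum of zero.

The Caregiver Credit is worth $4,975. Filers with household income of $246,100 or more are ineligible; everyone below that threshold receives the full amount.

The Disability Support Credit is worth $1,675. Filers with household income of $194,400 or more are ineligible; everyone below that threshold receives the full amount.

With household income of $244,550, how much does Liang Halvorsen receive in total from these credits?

$6,950

Veteran's Credit: $244,550 is at or below the $271,600 threshold, so the full $1,975 applies.
Caregiver Credit: $244,550 is below the $246,100 cutoff, so the full $4,975 applies.
Disability Support Credit: $244,550 meets or exceeds the $194,400 cutoff, so the credit is $0.
Total: $1,975 + $4,975 + $0 = $6,950.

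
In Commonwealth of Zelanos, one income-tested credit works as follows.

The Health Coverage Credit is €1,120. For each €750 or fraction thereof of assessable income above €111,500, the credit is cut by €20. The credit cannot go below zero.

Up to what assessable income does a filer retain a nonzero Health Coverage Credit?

After 55 increments the reduction is 55 × €20 = €1,100, leaving €20; one more increment wipes it out. Increment 55 ends at excess 55 × €750 = €41,250, so the highest qualifying income is €111,500 + €41,250 = €152,750.

€152,750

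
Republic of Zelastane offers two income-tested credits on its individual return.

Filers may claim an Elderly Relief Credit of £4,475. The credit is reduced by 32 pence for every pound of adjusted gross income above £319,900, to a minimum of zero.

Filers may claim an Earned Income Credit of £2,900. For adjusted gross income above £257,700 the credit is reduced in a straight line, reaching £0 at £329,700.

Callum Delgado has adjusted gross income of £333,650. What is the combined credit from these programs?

Elderly Relief Credit: 32% of the £13,750 excess over £319,900 is £4,400; credit = £4,475 − £4,400 = £75.
Earned Income Credit: £333,650 is at or above £329,700, so the credit is £0.
Total: £75 + £0 = £75.

£75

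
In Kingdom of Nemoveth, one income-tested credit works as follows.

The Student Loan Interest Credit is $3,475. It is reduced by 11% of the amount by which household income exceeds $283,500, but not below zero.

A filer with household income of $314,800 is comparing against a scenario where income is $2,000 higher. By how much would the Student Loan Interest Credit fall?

At $314,800 — 11% of the $31,300 excess over $283,500 is $3,443; credit = $3,475 − $3,443 = $32.
At $316,800 — 11% of the $33,300 excess over $283,500 is $3,663 ≥ base, so the credit is $0.
Lost: $32 − $0 = $32.

$32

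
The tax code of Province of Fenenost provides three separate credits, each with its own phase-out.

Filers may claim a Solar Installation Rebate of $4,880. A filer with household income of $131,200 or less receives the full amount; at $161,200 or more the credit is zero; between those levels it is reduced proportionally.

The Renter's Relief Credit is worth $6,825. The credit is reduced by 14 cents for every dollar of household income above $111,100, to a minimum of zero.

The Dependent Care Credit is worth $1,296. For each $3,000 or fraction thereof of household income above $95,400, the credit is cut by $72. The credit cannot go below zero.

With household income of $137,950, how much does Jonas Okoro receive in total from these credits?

$7,064

Solar Installation Rebate: $137,950 is $6,750 into a $30,000 phase-out range, leaving 23,250/30,000 of the credit: $4,880 × 23,250/30,000 = $3,782.
Renter's Relief Credit: 14% of the $26,850 excess over $111,100 is $3,759; credit = $6,825 − $3,759 = $3,066.
Dependent Care Credit: income exceeds $95,400 by $42,550, which is 15 full-or-partial $3,000 increments; reduction = 15 × $72 = $1,080, leaving $216.
Total: $3,782 + $3,066 + $216 = $7,064.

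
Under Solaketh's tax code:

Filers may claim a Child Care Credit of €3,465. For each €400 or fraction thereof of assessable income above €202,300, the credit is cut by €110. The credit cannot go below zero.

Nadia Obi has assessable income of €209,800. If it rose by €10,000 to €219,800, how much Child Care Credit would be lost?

€1,375

At €209,800 — income exceeds €202,300 by €7,500, which is 19 full-or-partial €400 increments; reduction = 19 × €110 = €2,090, leaving €1,375.
At €219,800 — income exceeds €202,300 by €17,500 → 44 increments × €110 = €4,840 ≥ base, so the credit is €0.
Lost: €1,375 − €0 = €1,375.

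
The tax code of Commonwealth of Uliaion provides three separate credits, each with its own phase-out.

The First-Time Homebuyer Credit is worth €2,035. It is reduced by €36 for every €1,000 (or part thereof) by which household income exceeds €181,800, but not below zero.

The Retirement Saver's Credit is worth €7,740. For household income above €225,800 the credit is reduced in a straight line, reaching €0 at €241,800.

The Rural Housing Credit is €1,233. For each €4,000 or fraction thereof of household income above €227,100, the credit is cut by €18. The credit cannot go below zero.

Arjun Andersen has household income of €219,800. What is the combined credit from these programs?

€9,640

First-Time Homebuyer Credit: income exceeds €181,800 by €38,000, which is 38 full-or-partial €1,000 increments; reduction = 38 × €36 = €1,368, leaving €667.
Retirement Saver's Credit: €219,800 is at or below the €225,800 threshold, so the full €7,740 applies.
Rural Housing Credit: €219,800 is at or below the €227,100 threshold, so the full €1,233 applies.
Total: €667 + €7,740 + €1,233 = €9,640.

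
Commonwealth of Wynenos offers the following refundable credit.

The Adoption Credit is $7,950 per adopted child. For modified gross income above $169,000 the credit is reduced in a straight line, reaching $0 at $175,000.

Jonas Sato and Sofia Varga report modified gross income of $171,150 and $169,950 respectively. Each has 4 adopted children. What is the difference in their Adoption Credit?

Jonas ($171,150): Adoption Credit: base = 4 × $7,950 = $31,800. $171,150 is $2,150 into a $6,000 phase-out range, leaving 3,850/6,000 of the credit: $31,800 × 3,850/6,000 = $20,405.
Sofia ($169,950): Adoption Credit: base = 4 × $7,950 = $31,800. $169,950 is $950 into a $6,000 phase-out range, leaving 5,050/6,000 of the credit: $31,800 × 5,050/6,000 = $26,765.
Difference: |$20,405 − $26,765| = $6,360.

$6,360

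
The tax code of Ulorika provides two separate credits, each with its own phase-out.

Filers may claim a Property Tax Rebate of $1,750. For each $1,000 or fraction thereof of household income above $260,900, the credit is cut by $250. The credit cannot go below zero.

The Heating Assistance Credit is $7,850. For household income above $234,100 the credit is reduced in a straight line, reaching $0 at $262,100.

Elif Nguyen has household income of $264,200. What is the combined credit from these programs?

Property Tax Rebate: income exceeds $260,900 by $3,300, which is 4 full-or-partial $1,000 increments; reduction = 4 × $250 = $1,000, leaving $750.
Heating Assistance Credit: $264,200 is at or above $262,100, so the credit is $0.
Total: $750 + $0 = $750.

$750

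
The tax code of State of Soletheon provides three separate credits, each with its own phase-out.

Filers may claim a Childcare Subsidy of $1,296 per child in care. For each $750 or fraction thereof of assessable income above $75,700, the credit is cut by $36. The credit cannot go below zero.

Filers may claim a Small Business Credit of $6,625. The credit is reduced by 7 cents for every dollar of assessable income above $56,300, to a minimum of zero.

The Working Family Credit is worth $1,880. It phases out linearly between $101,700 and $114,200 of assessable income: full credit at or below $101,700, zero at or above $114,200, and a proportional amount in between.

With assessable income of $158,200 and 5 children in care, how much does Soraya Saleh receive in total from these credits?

Childcare Subsidy: base = 5 × $1,296 = $6,480. income exceeds $75,700 by $82,500, which is 110 full-or-partial $750 increments; reduction = 110 × $36 = $3,960, leaving $2,520.
Small Business Credit: 7% of the $101,900 excess over $56,300 is $7,133 ≥ base, so the credit is $0.
Working Family Credit: $158,200 is at or above $114,200, so the credit is $0.
Total: $2,520 + $0 + $0 = $2,520.

$2,520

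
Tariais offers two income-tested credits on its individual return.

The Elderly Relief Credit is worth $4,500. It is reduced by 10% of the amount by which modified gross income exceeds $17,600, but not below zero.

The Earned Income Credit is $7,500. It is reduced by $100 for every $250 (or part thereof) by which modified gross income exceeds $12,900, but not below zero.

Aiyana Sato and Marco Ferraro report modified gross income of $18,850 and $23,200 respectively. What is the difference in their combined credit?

$2,235

Aiyana ($18,850): Elderly Relief Credit: 10% of the $1,250 excess over $17,600 is $125; credit = $4,500 − $125 = $4,375. Earned Income Credit: income exceeds $12,900 by $5,950, which is 24 full-or-partial $250 increments; reduction = 24 × $100 = $2,400, leaving $5,100. total $4,375 + $5,100 = $9,475
Marco ($23,200): Elderly Relief Credit: 10% of the $5,600 excess over $17,600 is $560; credit = $4,500 − $560 = $3,940. Earned Income Credit: income exceeds $12,900 by $10,300, which is 42 full-or-partial $250 increments; reduction = 42 × $100 = $4,200, leaving $3,300. total $3,940 + $3,300 = $7,240
Difference: |$9,475 − $7,240| = $2,235.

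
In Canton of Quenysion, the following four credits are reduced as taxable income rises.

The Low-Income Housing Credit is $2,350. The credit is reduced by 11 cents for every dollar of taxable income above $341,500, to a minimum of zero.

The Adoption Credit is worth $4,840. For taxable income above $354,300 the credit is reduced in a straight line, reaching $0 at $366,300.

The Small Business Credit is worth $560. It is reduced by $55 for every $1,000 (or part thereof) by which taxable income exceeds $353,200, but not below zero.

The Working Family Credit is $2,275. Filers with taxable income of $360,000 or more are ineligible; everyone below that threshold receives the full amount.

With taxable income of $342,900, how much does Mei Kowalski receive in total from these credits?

$9,871

Low-Income Housing Credit: 11% of the $1,400 excess over $341,500 is $154; credit = $2,350 − $154 = $2,196.
Adoption Credit: $342,900 is at or below the $354,300 threshold, so the full $4,840 applies.
Small Business Credit: $342,900 is at or below the $353,200 threshold, so the full $560 applies.
Working Family Credit: $342,900 is below the $360,000 cutoff, so the full $2,275 applies.
Total: $2,196 + $4,840 + $560 + $2,275 = $9,871.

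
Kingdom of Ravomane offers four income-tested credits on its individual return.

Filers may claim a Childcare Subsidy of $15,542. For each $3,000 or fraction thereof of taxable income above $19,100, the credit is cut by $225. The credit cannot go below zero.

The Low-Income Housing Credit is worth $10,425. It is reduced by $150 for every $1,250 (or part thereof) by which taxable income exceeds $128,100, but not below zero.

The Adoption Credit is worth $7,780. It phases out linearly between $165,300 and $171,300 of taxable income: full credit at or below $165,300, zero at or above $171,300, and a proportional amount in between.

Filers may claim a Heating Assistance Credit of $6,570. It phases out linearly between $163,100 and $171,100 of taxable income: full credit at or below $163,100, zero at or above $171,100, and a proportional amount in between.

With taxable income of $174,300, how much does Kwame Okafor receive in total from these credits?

Childcare Subsidy: income exceeds $19,100 by $155,200, which is 52 full-or-partial $3,000 increments; reduction = 52 × $225 = $11,700, leaving $3,842.
Low-Income Housing Credit: income exceeds $128,100 by $46,200, which is 37 full-or-partial $1,250 increments; reduction = 37 × $150 = $5,550, leaving $4,875.
Adoption Credit: $174,300 is at or above $171,300, so the credit is $0.
Heating Assistance Credit: $174,300 is at or above $171,100, so the credit is $0.
Total: $3,842 + $4,875 + $0 + $0 = $8,717.

$8,717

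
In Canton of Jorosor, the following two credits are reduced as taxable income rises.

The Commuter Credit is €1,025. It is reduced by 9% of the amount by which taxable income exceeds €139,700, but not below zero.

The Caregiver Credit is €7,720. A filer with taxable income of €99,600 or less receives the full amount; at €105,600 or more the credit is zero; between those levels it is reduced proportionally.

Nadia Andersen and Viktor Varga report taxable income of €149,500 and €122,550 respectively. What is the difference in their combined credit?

Nadia (€149,500): Commuter Credit: 9% of the €9,800 excess over €139,700 is €882; credit = €1,025 − €882 = €143. Caregiver Credit: €149,500 is at or above €105,600, so the credit is €0. total €143 + €0 = €143
Viktor (€122,550): Commuter Credit: €122,550 is at or below the €139,700 threshold, so the full €1,025 applies. Caregiver Credit: €122,550 is at or above €105,600, so the credit is €0. total €1,025 + €0 = €1,025
Difference: |€143 − €1,025| = €882.

€882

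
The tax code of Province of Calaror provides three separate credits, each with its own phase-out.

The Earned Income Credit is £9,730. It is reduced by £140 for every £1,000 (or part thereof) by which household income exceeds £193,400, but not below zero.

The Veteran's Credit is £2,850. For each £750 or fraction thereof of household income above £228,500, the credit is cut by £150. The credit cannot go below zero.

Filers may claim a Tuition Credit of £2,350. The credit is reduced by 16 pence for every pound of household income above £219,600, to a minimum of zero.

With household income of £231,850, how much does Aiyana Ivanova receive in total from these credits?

Earned Income Credit: income exceeds £193,400 by £38,450, which is 39 full-or-partial £1,000 increments; reduction = 39 × £140 = £5,460, leaving £4,270.
Veteran's Credit: income exceeds £228,500 by £3,350, which is 5 full-or-partial £750 increments; reduction = 5 × £150 = £750, leaving £2,100.
Tuition Credit: 16% of the £12,250 excess over £219,600 is £1,960; credit = £2,350 − £1,960 = £390.
Total: £4,270 + £2,100 + £390 = £6,760.

£6,760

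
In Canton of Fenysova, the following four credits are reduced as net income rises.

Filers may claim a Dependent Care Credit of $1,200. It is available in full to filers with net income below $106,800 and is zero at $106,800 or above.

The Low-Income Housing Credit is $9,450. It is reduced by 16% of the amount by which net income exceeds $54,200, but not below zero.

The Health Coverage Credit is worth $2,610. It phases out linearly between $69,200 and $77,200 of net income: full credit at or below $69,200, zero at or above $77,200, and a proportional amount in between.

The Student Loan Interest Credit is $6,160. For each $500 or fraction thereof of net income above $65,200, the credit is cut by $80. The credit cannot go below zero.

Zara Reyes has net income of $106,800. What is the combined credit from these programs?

Dependent Care Credit: $106,800 meets or exceeds the $106,800 cutoff, so the credit is $0.
Low-Income Housing Credit: 16% of the $52,600 excess over $54,200 is $8,416; credit = $9,450 − $8,416 = $1,034.
Health Coverage Credit: $106,800 is at or above $77,200, so the credit is $0.
Student Loan Interest Credit: income exceeds $65,200 by $41,600 → 84 increments × $80 = $6,720 ≥ base, so the credit is $0.
Total: $0 + $1,034 + $0 + $0 = $1,034.

$1,034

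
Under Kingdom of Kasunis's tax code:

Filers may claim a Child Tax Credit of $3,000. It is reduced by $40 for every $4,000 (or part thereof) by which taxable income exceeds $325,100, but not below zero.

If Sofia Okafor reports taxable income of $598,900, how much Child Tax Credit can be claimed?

Child Tax Credit: income exceeds $325,100 by $273,800, which is 69 full-or-partial $4,000 increments; reduction = 69 × $40 = $2,760, leaving $240.

$240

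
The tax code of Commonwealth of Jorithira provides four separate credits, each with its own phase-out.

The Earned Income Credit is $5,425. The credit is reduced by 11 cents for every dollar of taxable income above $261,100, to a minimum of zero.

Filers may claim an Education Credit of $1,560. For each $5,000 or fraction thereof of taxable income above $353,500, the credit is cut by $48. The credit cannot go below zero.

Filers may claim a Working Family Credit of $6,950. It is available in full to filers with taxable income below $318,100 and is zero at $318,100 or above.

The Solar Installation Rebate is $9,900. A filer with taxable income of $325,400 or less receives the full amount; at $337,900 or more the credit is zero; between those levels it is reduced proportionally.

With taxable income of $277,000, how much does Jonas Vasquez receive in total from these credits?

Earned Income Credit: 11% of the $15,900 excess over $261,100 is $1,749; credit = $5,425 − $1,749 = $3,676.
Education Credit: $277,000 is at or below the $353,500 threshold, so the full $1,560 applies.
Working Family Credit: $277,000 is below the $318,100 cutoff, so the full $6,950 applies.
Solar Installation Rebate: $277,000 is at or below the $325,400 threshold, so the full $9,900 applies.
Total: $3,676 + $1,560 + $6,950 + $9,900 = $22,086.

$22,086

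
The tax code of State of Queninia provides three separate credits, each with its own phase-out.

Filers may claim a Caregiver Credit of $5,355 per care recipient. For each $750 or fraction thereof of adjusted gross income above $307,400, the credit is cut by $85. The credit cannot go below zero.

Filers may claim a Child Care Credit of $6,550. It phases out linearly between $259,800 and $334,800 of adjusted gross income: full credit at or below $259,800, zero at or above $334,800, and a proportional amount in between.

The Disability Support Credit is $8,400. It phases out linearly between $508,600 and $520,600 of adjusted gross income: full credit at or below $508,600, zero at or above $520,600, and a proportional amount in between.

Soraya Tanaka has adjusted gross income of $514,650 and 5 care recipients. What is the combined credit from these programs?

$7,395

Caregiver Credit: base = 5 × $5,355 = $26,775. income exceeds $307,400 by $207,250, which is 277 full-or-partial $750 increments; reduction = 277 × $85 = $23,545, leaving $3,230.
Child Care Credit: $514,650 is at or above $334,800, so the credit is $0.
Disability Support Credit: $514,650 is $6,050 into a $12,000 phase-out range, leaving 5,950/12,000 of the credit: $8,400 × 5,950/12,000 = $4,165.
Total: $3,230 + $0 + $4,165 = $7,395.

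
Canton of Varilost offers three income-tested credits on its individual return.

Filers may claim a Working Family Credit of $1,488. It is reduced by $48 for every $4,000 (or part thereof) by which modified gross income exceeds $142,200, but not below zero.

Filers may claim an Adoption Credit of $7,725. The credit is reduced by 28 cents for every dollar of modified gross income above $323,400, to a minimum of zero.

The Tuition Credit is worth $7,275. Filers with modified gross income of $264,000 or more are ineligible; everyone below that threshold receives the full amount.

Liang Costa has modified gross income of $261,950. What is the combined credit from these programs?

Working Family Credit: income exceeds $142,200 by $119,750, which is 30 full-or-partial $4,000 increments; reduction = 30 × $48 = $1,440, leaving $48.
Adoption Credit: $261,950 is at or below the $323,400 threshold, so the full $7,725 applies.
Tuition Credit: $261,950 is below the $264,000 cutoff, so the full $7,275 applies.
Total: $48 + $7,725 + $7,275 = $15,048.

$15,048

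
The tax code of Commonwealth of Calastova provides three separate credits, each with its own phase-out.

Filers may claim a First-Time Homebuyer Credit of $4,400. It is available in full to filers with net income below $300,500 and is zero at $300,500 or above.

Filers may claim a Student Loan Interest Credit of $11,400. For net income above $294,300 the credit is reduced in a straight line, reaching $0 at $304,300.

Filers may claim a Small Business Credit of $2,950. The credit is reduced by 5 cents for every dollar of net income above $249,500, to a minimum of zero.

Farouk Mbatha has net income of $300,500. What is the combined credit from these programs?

First-Time Homebuyer Credit: $300,500 meets or exceeds the $300,500 cutoff, so the credit is $0.
Student Loan Interest Credit: $300,500 is $6,200 into a $10,000 phase-out range, leaving 3,800/10,000 of the credit: $11,400 × 3,800/10,000 = $4,332.
Small Business Credit: 5% of the $51,000 excess over $249,500 is $2,550; credit = $2,950 − $2,550 = $400.
Total: $0 + $4,332 + $400 = $4,732.

$4,732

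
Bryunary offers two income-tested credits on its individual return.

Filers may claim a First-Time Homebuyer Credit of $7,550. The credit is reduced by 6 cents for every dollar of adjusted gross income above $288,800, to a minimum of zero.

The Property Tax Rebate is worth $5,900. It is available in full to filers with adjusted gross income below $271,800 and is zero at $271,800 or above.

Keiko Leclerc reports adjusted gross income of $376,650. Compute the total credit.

First-Time Homebuyer Credit: 6% of the $87,850 excess over $288,800 is $5,271; credit = $7,550 − $5,271 = $2,279.
Property Tax Rebate: $376,650 meets or exceeds the $271,800 cutoff, so the credit is $0.
Total: $2,279 + $0 = $2,279.

$2,279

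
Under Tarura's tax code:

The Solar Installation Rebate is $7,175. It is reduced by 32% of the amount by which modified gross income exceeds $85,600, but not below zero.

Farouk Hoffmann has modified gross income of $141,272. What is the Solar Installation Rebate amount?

Solar Installation Rebate: 32% of the $55,672 excess over $85,600 is $17,815.04 ≥ base, so the credit is $0.

$0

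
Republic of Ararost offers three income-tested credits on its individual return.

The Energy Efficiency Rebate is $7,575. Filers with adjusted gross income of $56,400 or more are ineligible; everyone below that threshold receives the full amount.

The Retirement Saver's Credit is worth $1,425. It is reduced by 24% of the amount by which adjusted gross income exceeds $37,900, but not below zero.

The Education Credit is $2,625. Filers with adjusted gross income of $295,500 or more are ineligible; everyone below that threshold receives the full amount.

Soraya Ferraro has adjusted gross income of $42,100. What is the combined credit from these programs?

Energy Efficiency Rebate: $42,100 is below the $56,400 cutoff, so the full $7,575 applies.
Retirement Saver's Credit: 24% of the $4,200 excess over $37,900 is $1,008; credit = $1,425 − $1,008 = $417.
Education Credit: $42,100 is below the $295,500 cutoff, so the full $2,625 applies.
Total: $7,575 + $417 + $2,625 = $10,617.

$10,617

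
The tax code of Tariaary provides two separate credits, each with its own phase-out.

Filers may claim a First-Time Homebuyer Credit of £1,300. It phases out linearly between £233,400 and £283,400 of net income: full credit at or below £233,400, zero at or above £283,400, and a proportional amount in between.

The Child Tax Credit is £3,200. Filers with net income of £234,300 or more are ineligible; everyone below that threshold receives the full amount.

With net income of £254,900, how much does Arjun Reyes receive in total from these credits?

First-Time Homebuyer Credit: £254,900 is £21,500 into a £50,000 phase-out range, leaving 28,500/50,000 of the credit: £1,300 × 28,500/50,000 = £741.
Child Tax Credit: £254,900 meets or exceeds the £234,300 cutoff, so the credit is £0.
Total: £741 + £0 = £741.

£741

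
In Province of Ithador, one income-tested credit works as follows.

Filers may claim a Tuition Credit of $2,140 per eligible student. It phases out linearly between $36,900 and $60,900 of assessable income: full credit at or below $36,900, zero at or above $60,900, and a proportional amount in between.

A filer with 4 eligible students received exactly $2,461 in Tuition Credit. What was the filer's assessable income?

Full credit = 4 × $2,140 = $8,560.
$2,461 is 2,461/8,560 of the full $8,560, so 6,099/8,560 of the $24,000 range has been used: income = $36,900 + $24,000 × 6,099/8,560 = $54,000.

$54,000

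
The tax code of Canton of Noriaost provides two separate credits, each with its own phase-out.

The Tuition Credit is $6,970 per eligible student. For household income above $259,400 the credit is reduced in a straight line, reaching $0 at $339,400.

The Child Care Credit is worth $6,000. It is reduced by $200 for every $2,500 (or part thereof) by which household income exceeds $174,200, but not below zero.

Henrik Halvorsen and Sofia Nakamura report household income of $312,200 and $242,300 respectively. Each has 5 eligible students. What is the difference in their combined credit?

Henrik ($312,200): Tuition Credit: base = 5 × $6,970 = $34,850. $312,200 is $52,800 into a $80,000 phase-out range, leaving 27,200/80,000 of the credit: $34,850 × 27,200/80,000 = $11,849. Child Care Credit: income exceeds $174,200 by $138,000 → 56 increments × $200 = $11,200 ≥ base, so the credit is $0. total $11,849 + $0 = $11,849
Sofia ($242,300): Tuition Credit: base = 5 × $6,970 = $34,850. $242,300 is at or below the $259,400 threshold, so the full $34,850 applies. Child Care Credit: income exceeds $174,200 by $68,100, which is 28 full-or-partial $2,500 increments; reduction = 28 × $200 = $5,600, leaving $400. total $34,850 + $400 = $35,250
Difference: |$11,849 − $35,250| = $23,401.

$23,401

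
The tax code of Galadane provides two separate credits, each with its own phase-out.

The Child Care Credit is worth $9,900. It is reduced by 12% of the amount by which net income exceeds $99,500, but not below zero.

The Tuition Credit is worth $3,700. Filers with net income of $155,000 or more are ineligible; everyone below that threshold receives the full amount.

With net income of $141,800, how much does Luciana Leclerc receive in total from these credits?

Child Care Credit: 12% of the $42,300 excess over $99,500 is $5,076; credit = $9,900 − $5,076 = $4,824.
Tuition Credit: $141,800 is below the $155,000 cutoff, so the full $3,700 applies.
Total: $4,824 + $3,700 = $8,524.

$8,524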